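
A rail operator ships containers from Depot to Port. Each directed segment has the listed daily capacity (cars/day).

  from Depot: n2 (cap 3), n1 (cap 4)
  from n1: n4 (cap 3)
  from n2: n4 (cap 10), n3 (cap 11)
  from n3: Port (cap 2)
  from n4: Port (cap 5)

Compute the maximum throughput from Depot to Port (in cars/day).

6

Augment Depot→n1→n4→Port: bottleneck 3, flow now 3.
Augment Depot→n2→n3→Port: bottleneck 2, flow now 5.
Augment Depot→n2→n4→Port: bottleneck 1, flow now 6.
No augmenting path remains; maximum flow = 6.
In the residual graph, reachable from Depot: {Depot, n1}.
Min-cut edges: Depot→n2 (3), n1→n4 (3); capacity 3 + 3 = 6.
This cut is saturated, so no flow can exceed 6.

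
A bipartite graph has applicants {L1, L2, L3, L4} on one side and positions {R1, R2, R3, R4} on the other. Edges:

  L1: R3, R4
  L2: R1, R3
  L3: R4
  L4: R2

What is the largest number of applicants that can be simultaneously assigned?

Unit-capacity flow: source→left, listed edges, right→sink; max matching = max flow.
Augmenting path L1→R3 (+1); matched 1.
Augmenting path L2→R1 (+1); matched 2.
Augmenting path L3→R4 (+1); matched 3.
Augmenting path L4→R2 (+1); matched 4.
No augmenting path remains; maximum matching = 4.
König certificate: {L1, L2, L3, L4} is a vertex cover of size 4 (every listed pair touches it), so no matching can be larger.

4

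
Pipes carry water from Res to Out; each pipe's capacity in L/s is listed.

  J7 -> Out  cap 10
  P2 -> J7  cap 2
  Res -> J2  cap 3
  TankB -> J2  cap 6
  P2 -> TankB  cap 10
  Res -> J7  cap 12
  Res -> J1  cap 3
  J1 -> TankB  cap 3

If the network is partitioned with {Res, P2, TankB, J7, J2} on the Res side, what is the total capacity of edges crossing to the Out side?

13

Edges leaving {Res, P2, TankB, J7, J2}: Res→J1 (3), J7→Out (10).
Cut capacity = 3 + 10 = 13.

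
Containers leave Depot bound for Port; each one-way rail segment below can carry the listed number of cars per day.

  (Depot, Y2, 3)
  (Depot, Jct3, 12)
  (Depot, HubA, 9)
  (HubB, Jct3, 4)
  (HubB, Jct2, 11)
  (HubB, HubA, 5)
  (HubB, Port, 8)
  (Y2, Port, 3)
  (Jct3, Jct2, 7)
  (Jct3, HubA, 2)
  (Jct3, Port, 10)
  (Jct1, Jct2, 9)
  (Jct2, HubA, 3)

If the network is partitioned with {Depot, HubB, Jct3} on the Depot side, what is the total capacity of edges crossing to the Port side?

Edges leaving {Depot, HubB, Jct3}: Depot→Y2 (3), Depot→HubA (9), HubB→Jct2 (11), HubB→HubA (5), HubB→Port (8), Jct3→Jct2 (7), Jct3→HubA (2), Jct3→Port (10).
Cut capacity = 3 + 9 + 11 + 5 + 8 + 7 + 2 + 10 = 55.

55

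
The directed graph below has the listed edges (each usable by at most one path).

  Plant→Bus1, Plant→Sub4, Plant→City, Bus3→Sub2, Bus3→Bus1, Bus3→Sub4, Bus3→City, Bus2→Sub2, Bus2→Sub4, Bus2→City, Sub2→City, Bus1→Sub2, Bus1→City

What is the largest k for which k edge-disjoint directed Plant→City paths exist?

2

Assign every edge capacity 1; by Menger, the answer equals the max flow.
Path Plant→City (+1); total 1.
Path Plant→Bus1→City (+1); total 2.
No residual Plant→City path; max flow = 2.
Certifying cut of size 2: {Plant→Bus1, Plant→City}.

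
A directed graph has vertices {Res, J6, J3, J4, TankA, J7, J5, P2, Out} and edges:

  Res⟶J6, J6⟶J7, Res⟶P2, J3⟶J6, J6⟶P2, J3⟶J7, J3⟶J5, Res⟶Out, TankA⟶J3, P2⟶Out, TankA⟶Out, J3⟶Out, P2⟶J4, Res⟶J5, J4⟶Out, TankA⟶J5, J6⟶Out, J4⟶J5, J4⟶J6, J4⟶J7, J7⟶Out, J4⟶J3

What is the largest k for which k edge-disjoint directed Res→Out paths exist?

Assign every edge capacity 1; by Menger, the answer equals the max flow.
Path Res→Out (+1); total 1.
Path Res→J6→Out (+1); total 2.
Path Res→P2→Out (+1); total 3.
No residual Res→Out path; max flow = 3.
Certifying cut of size 3: {Res→J6, Res→Out, Res→P2}.

3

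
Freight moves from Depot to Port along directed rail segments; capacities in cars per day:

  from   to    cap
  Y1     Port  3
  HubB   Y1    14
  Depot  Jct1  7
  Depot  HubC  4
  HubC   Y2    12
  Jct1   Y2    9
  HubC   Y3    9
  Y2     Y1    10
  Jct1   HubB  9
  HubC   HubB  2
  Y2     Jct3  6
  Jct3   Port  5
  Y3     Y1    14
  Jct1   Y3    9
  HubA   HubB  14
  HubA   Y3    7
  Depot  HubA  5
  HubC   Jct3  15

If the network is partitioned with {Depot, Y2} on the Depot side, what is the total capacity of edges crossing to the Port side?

32

Edges leaving {Depot, Y2}: Depot→HubC (4), Depot→HubA (5), Depot→Jct1 (7), Y2→Jct3 (6), Y2→Y1 (10).
Cut capacity = 4 + 5 + 7 + 6 + 10 = 32.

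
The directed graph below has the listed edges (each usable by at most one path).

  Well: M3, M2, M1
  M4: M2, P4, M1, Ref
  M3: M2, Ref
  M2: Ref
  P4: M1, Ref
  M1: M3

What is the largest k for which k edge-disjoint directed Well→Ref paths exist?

Assign every edge capacity 1; by Menger, the answer equals the max flow.
Path Well→M3→Ref (+1); total 1.
Path Well→M2→Ref (+1); total 2.
No residual Well→Ref path; max flow = 2.
Certifying cut of size 2: {M2→Ref, M3→Ref}.

2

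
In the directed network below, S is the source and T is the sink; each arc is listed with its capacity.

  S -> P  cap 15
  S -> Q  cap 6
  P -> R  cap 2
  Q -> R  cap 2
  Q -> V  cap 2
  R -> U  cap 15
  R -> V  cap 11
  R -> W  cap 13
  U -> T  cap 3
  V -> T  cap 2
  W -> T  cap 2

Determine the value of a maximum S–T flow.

Augment S→Q→V→T: bottleneck 2, flow now 2.
Augment S→P→R→U→T: bottleneck 2, flow now 4.
Augment S→Q→R→U→T: bottleneck 1, flow now 5.
Augment S→Q→R→W→T: bottleneck 1, flow now 6.
No augmenting path remains; maximum flow = 6.
In the residual graph, reachable from S: {S, P, Q}.
Min-cut edges: P→R (2), Q→R (2), Q→V (2); capacity 2 + 2 + 2 = 6.
This cut is saturated, so no flow can exceed 6.

6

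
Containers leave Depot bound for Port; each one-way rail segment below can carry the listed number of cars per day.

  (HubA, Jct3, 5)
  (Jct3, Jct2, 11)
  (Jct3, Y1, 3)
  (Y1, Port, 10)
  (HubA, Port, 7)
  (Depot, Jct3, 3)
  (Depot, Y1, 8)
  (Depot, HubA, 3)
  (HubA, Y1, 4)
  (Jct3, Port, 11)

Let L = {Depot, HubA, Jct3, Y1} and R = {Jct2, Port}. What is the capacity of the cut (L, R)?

39

Edges leaving {Depot, HubA, Jct3, Y1}: HubA→Port (7), Jct3→Jct2 (11), Jct3→Port (11), Y1→Port (10).
Cut capacity = 7 + 11 + 11 + 10 = 39.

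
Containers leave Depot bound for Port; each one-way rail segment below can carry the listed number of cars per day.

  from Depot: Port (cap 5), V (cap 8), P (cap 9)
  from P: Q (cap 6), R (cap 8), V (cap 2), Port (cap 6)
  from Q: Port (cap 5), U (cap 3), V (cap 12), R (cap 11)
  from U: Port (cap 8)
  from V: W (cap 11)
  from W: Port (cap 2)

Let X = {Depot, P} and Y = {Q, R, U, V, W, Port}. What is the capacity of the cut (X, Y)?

35

Edges leaving {Depot, P}: Depot→V (8), Depot→Port (5), P→Q (6), P→R (8), P→V (2), P→Port (6).
Cut capacity = 8 + 5 + 6 + 8 + 2 + 6 = 35.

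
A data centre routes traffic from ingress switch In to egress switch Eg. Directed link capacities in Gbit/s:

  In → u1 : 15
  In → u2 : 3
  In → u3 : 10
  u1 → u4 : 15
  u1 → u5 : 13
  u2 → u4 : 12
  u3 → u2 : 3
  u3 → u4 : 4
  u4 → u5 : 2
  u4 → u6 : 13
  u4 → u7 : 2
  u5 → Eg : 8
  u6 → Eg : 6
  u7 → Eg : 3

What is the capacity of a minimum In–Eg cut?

16

Augment In→u1→u5→Eg: bottleneck 8, flow now 8.
Augment In→u1→u4→u6→Eg: bottleneck 6, flow now 14.
Augment In→u1→u4→u7→Eg: bottleneck 1, flow now 15.
Augment In→u2→u4→u7→Eg: bottleneck 1, flow now 16.
No augmenting path remains; maximum flow = 16.
By max-flow min-cut, the minimum cut capacity equals the max flow.
In the residual graph, reachable from In: {In, u1, u2, u3, u4, u5, u6}.
Min-cut edges: u4→u7 (2), u5→Eg (8), u6→Eg (6); capacity 2 + 8 + 6 = 16.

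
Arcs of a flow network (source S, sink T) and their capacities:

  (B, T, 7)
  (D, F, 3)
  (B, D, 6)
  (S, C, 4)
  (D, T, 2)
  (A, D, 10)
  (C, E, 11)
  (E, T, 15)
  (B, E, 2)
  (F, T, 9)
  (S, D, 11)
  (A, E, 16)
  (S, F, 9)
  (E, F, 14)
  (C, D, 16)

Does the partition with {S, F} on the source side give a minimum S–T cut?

No — its capacity is 24, but the minimum cut has capacity 15.

Given cut capacity: 4 + 11 + 9 = 24.
Augment S→D→T: bottleneck 2, flow now 2.
Augment S→F→T: bottleneck 9, flow now 11.
Augment S→C→E→T: bottleneck 4, flow now 15.
No augmenting path remains; maximum flow = 15.
In the residual graph, reachable from S: {S, D, F}.
Min-cut edges: S→C (4), D→T (2), F→T (9); capacity 4 + 2 + 9 = 15.
Cut capacity 24 exceeds the max flow 15, so it is not minimum.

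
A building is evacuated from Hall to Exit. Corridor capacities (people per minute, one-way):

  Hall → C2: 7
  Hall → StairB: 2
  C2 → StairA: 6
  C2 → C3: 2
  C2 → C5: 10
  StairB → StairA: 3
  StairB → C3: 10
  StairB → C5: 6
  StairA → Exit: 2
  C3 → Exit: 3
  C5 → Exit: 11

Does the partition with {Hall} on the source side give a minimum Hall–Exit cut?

Given cut capacity: 7 + 2 = 9.
Augment Hall→C2→StairA→Exit: bottleneck 2, flow now 2.
Augment Hall→C2→C3→Exit: bottleneck 2, flow now 4.
Augment Hall→C2→C5→Exit: bottleneck 3, flow now 7.
Augment Hall→StairB→C3→Exit: bottleneck 1, flow now 8.
Augment Hall→StairB→C5→Exit: bottleneck 1, flow now 9.
No augmenting path remains; maximum flow = 9.
Cut capacity 9 equals the max flow, so it is a minimum cut.

Yes — it is a minimum cut (capacity 9).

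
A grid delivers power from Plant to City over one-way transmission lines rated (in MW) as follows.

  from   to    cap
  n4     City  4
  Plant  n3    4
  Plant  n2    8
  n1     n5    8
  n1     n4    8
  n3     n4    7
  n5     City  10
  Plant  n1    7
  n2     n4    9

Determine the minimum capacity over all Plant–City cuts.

11

Augment Plant→n1→n4→City: bottleneck 4, flow now 4.
Augment Plant→n1→n5→City: bottleneck 3, flow now 7.
Augment Plant→n2→n4→n1→n5→City: bottleneck 4, flow now 11. (uses reverse residual edge)
No augmenting path remains; maximum flow = 11.
By max-flow min-cut, the minimum cut capacity equals the max flow.
In the residual graph, reachable from Plant: {Plant, n2, n3, n4}.
Min-cut edges: Plant→n1 (7), n4→City (4); capacity 7 + 4 = 11.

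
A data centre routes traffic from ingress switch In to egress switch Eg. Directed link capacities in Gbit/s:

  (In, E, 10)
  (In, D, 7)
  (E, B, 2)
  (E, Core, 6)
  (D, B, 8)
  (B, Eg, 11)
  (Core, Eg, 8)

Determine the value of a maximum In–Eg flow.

15

Augment In→E→B→Eg: bottleneck 2, flow now 2.
Augment In→E→Core→Eg: bottleneck 6, flow now 8.
Augment In→D→B→Eg: bottleneck 7, flow now 15.
No augmenting path remains; maximum flow = 15.
In the residual graph, reachable from In: {In, E}.
Min-cut edges: In→D (7), E→B (2), E→Core (6); capacity 7 + 2 + 6 = 15.
This cut is saturated, so no flow can exceed 15.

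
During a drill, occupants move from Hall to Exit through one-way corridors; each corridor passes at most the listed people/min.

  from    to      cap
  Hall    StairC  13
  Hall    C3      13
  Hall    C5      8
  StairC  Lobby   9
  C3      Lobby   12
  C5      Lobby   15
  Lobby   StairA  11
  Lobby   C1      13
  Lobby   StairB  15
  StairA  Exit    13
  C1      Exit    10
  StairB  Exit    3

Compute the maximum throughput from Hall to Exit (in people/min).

Augment Hall→StairC→Lobby→StairA→Exit: bottleneck 9, flow now 9.
Augment Hall→C3→Lobby→StairA→Exit: bottleneck 2, flow now 11.
Augment Hall→C3→Lobby→C1→Exit: bottleneck 10, flow now 21.
Augment Hall→C5→Lobby→StairB→Exit: bottleneck 3, flow now 24.
No augmenting path remains; maximum flow = 24.
In the residual graph, reachable from Hall: {Hall, StairC, C3, C5, Lobby, C1, StairB}.
Min-cut edges: Lobby→StairA (11), C1→Exit (10), StairB→Exit (3); capacity 11 + 10 + 3 = 24.
This cut is saturated, so no flow can exceed 24.

24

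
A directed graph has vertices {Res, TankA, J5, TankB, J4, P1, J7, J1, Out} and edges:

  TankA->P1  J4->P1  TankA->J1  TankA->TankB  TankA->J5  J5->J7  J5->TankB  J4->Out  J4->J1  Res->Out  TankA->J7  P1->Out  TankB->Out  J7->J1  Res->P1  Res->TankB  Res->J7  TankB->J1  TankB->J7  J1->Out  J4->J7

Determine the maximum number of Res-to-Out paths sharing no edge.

4

Assign every edge capacity 1; by Menger, the answer equals the max flow.
Path Res→Out (+1); total 1.
Path Res→TankB→Out (+1); total 2.
Path Res→P1→Out (+1); total 3.
Path Res→J7→J1→Out (+1); total 4.
No residual Res→Out path; max flow = 4.
Certifying cut of size 4: {Res→J7, Res→Out, Res→P1, Res→TankB}.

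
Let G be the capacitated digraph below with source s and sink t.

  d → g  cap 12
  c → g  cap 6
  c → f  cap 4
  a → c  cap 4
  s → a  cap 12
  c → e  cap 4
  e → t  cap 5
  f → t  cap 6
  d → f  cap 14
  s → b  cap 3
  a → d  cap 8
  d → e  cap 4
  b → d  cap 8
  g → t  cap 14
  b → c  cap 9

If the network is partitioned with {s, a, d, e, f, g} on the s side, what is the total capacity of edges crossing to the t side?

Edges leaving {s, a, d, e, f, g}: s→b (3), a→c (4), e→t (5), f→t (6), g→t (14).
Cut capacity = 3 + 4 + 5 + 6 + 14 = 32.

32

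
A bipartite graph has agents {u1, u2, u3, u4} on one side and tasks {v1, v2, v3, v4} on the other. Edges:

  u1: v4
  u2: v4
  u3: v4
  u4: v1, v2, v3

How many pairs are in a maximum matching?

2

Unit-capacity flow: source→left, listed edges, right→sink; max matching = max flow.
Augmenting path u1→v4 (+1); matched 1.
Augmenting path u4→v1 (+1); matched 2.
No augmenting path remains; maximum matching = 2.
König certificate: {u4, v4} is a vertex cover of size 2 (every listed pair touches it), so no matching can be larger.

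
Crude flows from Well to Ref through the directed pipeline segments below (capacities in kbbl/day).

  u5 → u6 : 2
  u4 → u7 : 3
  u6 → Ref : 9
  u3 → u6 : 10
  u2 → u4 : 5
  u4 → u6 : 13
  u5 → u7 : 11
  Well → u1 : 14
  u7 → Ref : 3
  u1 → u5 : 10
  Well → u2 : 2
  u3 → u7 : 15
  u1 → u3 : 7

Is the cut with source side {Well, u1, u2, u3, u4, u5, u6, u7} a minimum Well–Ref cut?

Yes — it is a minimum cut (capacity 12).

Given cut capacity: 9 + 3 = 12.
Augment Well→u1→u3→u6→Ref: bottleneck 7, flow now 7.
Augment Well→u1→u5→u6→Ref: bottleneck 2, flow now 9.
Augment Well→u1→u5→u7→Ref: bottleneck 3, flow now 12.
No augmenting path remains; maximum flow = 12.
Cut capacity 12 equals the max flow, so it is a minimum cut.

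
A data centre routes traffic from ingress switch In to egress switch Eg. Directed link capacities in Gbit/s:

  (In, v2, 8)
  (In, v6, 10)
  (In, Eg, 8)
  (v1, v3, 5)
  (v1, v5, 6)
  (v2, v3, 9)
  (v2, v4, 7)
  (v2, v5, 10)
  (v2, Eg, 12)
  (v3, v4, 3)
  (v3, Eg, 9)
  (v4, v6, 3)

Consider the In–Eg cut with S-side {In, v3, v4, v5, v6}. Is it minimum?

No — its capacity is 25, but the minimum cut has capacity 16.

Given cut capacity: 8 + 8 + 9 = 25.
Augment In→Eg: bottleneck 8, flow now 8.
Augment In→v2→Eg: bottleneck 8, flow now 16.
No augmenting path remains; maximum flow = 16.
In the residual graph, reachable from In: {In, v6}.
Min-cut edges: In→v2 (8), In→Eg (8); capacity 8 + 8 = 16.
Cut capacity 25 exceeds the max flow 16, so it is not minimum.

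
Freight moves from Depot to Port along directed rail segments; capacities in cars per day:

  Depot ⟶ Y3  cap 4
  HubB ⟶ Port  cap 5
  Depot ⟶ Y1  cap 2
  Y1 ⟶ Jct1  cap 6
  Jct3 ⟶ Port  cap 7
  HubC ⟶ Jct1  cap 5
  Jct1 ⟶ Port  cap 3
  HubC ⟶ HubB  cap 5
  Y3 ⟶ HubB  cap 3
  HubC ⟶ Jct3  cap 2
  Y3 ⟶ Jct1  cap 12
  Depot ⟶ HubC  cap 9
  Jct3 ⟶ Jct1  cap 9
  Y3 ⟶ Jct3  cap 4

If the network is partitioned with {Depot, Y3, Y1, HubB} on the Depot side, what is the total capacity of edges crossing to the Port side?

36

Edges leaving {Depot, Y3, Y1, HubB}: Depot→HubC (9), Y3→Jct1 (12), Y3→Jct3 (4), Y1→Jct1 (6), HubB→Port (5).
Cut capacity = 9 + 12 + 4 + 6 + 5 = 36.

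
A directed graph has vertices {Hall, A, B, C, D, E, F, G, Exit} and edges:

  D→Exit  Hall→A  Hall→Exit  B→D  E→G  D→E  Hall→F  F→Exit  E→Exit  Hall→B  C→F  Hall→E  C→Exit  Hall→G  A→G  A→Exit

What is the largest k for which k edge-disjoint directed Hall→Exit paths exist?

Assign every edge capacity 1; by Menger, the answer equals the max flow.
Path Hall→Exit (+1); total 1.
Path Hall→A→Exit (+1); total 2.
Path Hall→E→Exit (+1); total 3.
Path Hall→F→Exit (+1); total 4.
Path Hall→B→D→Exit (+1); total 5.
No residual Hall→Exit path; max flow = 5.
Certifying cut of size 5: {Hall→A, Hall→B, Hall→E, Hall→Exit, Hall→F}.

5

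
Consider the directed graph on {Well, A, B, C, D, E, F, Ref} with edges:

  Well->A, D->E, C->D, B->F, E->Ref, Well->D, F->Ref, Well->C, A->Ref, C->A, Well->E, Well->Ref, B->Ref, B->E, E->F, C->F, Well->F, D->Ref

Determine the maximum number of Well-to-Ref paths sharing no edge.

5

Assign every edge capacity 1; by Menger, the answer equals the max flow.
Path Well→Ref (+1); total 1.
Path Well→A→Ref (+1); total 2.
Path Well→D→Ref (+1); total 3.
Path Well→E→Ref (+1); total 4.
Path Well→F→Ref (+1); total 5.
No residual Well→Ref path; max flow = 5.
Certifying cut of size 5: {A→Ref, D→Ref, E→Ref, F→Ref, Well→Ref}.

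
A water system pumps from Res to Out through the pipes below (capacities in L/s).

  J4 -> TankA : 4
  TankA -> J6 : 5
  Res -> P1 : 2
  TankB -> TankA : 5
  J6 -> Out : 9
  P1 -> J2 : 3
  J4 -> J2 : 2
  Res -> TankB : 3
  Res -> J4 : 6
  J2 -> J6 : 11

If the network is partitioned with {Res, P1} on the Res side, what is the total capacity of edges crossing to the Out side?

12

Edges leaving {Res, P1}: Res→J4 (6), Res→TankB (3), P1→J2 (3).
Cut capacity = 6 + 3 + 3 = 12.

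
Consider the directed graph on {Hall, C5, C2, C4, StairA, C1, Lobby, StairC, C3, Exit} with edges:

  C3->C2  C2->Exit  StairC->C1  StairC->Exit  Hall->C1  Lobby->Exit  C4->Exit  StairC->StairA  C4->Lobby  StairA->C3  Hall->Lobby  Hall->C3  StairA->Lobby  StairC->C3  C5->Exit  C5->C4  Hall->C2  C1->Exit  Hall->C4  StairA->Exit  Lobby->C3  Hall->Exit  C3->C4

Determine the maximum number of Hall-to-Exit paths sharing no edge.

5

Assign every edge capacity 1; by Menger, the answer equals the max flow.
Path Hall→Exit (+1); total 1.
Path Hall→C2→Exit (+1); total 2.
Path Hall→C4→Exit (+1); total 3.
Path Hall→C1→Exit (+1); total 4.
Path Hall→Lobby→Exit (+1); total 5.
No residual Hall→Exit path; max flow = 5.
Certifying cut of size 5: {C2→Exit, C4→Exit, Hall→C1, Hall→Exit, Lobby→Exit}.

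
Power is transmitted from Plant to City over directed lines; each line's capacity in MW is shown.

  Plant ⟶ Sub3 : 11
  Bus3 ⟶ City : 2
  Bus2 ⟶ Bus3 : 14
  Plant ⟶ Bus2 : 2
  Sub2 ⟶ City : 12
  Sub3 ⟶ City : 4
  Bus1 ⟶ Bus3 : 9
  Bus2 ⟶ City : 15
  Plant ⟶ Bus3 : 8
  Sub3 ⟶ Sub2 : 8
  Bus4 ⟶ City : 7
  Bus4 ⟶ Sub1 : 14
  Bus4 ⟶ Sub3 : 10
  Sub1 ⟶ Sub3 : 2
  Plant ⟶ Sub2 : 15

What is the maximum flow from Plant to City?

Augment Plant→Bus2→City: bottleneck 2, flow now 2.
Augment Plant→Sub3→City: bottleneck 4, flow now 6.
Augment Plant→Bus3→City: bottleneck 2, flow now 8.
Augment Plant→Sub2→City: bottleneck 12, flow now 20.
No augmenting path remains; maximum flow = 20.
In the residual graph, reachable from Plant: {Plant, Sub3, Bus3, Sub2}.
Min-cut edges: Plant→Bus2 (2), Sub3→City (4), Bus3→City (2), Sub2→City (12); capacity 2 + 4 + 2 + 12 = 20.
This cut is saturated, so no flow can exceed 20.

20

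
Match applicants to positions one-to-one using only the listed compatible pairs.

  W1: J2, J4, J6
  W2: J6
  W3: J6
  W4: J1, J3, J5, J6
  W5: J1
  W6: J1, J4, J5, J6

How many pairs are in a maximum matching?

5

Unit-capacity flow: source→left, listed edges, right→sink; max matching = max flow.
Augmenting path W1→J2 (+1); matched 1.
Augmenting path W2→J6 (+1); matched 2.
Augmenting path W4→J1 (+1); matched 3.
Augmenting path W6→J4 (+1); matched 4.
Augmenting path W5→J1→W4→J3 (+1); matched 5.
No augmenting path remains; maximum matching = 5.
König certificate: {W1, W4, W5, W6, J6} is a vertex cover of size 5 (every listed pair touches it), so no matching can be larger.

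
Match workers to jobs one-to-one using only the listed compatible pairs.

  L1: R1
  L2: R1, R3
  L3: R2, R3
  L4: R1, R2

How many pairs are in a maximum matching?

3

Unit-capacity flow: source→left, listed edges, right→sink; max matching = max flow.
Augmenting path L1→R1 (+1); matched 1.
Augmenting path L2→R3 (+1); matched 2.
Augmenting path L3→R2 (+1); matched 3.
No augmenting path remains; maximum matching = 3.
König certificate: {R1, R2, R3} is a vertex cover of size 3 (every listed pair touches it), so no matching can be larger.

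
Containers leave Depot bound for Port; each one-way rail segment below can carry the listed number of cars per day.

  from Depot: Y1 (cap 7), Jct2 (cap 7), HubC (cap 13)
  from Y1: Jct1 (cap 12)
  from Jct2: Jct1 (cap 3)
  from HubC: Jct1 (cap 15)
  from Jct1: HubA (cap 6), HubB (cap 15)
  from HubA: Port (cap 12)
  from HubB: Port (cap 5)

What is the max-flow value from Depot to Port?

Augment Depot→Y1→Jct1→HubA→Port: bottleneck 6, flow now 6.
Augment Depot→Y1→Jct1→HubB→Port: bottleneck 1, flow now 7.
Augment Depot→Jct2→Jct1→HubB→Port: bottleneck 3, flow now 10.
Augment Depot→HubC→Jct1→HubB→Port: bottleneck 1, flow now 11.
No augmenting path remains; maximum flow = 11.
In the residual graph, reachable from Depot: {Depot, Y1, Jct2, HubC, Jct1, HubB}.
Min-cut edges: Jct1→HubA (6), HubB→Port (5); capacity 6 + 5 = 11.
This cut is saturated, so no flow can exceed 11.

11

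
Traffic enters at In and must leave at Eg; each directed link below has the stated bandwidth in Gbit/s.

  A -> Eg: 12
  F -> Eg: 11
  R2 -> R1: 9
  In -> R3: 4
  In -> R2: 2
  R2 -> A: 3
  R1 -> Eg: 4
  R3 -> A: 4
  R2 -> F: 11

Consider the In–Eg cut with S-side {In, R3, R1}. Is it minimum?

No — its capacity is 10, but the minimum cut has capacity 6.

Given cut capacity: 2 + 4 + 4 = 10.
Augment In→R3→A→Eg: bottleneck 4, flow now 4.
Augment In→R2→R1→Eg: bottleneck 2, flow now 6.
No augmenting path remains; maximum flow = 6.
In the residual graph, reachable from In: {In}.
Min-cut edges: In→R3 (4), In→R2 (2); capacity 4 + 2 = 6.
Cut capacity 10 exceeds the max flow 6, so it is not minimum.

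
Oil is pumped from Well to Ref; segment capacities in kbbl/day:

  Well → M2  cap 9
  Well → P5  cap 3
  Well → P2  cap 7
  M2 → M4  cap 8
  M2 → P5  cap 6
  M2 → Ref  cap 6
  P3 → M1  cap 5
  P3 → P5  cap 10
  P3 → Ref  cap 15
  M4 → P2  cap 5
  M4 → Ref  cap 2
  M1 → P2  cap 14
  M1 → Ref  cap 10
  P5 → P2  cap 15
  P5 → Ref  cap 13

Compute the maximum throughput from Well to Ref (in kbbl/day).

12

Augment Well→M2→Ref: bottleneck 6, flow now 6.
Augment Well→P5→Ref: bottleneck 3, flow now 9.
Augment Well→M2→M4→Ref: bottleneck 2, flow now 11.
Augment Well→M2→P5→Ref: bottleneck 1, flow now 12.
No augmenting path remains; maximum flow = 12.
In the residual graph, reachable from Well: {Well, P2}.
Min-cut edges: Well→M2 (9), Well→P5 (3); capacity 9 + 3 = 12.
This cut is saturated, so no flow can exceed 12.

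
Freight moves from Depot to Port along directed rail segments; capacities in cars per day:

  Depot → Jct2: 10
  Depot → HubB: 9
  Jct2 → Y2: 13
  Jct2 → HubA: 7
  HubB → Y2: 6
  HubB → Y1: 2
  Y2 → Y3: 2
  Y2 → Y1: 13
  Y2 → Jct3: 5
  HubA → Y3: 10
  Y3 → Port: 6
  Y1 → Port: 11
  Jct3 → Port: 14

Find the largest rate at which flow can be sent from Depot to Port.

Augment Depot→HubB→Y1→Port: bottleneck 2, flow now 2.
Augment Depot→Jct2→Y2→Y3→Port: bottleneck 2, flow now 4.
Augment Depot→Jct2→Y2→Y1→Port: bottleneck 8, flow now 12.
Augment Depot→HubB→Y2→Y1→Port: bottleneck 1, flow now 13.
Augment Depot→HubB→Y2→Jct3→Port: bottleneck 5, flow now 18.
No augmenting path remains; maximum flow = 18.
In the residual graph, reachable from Depot: {Depot, HubB}.
Min-cut edges: Depot→Jct2 (10), HubB→Y2 (6), HubB→Y1 (2); capacity 10 + 6 + 2 = 18.
This cut is saturated, so no flow can exceed 18.

18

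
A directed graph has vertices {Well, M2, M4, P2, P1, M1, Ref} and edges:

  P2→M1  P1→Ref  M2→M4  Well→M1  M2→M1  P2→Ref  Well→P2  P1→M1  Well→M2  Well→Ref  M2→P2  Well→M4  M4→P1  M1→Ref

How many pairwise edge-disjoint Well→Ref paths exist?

4

Assign every edge capacity 1; by Menger, the answer equals the max flow.
Path Well→Ref (+1); total 1.
Path Well→P2→Ref (+1); total 2.
Path Well→M1→Ref (+1); total 3.
Path Well→M4→P1→Ref (+1); total 4.
No residual Well→Ref path; max flow = 4.
Certifying cut of size 4: {M1→Ref, M4→P1, P2→Ref, Well→Ref}.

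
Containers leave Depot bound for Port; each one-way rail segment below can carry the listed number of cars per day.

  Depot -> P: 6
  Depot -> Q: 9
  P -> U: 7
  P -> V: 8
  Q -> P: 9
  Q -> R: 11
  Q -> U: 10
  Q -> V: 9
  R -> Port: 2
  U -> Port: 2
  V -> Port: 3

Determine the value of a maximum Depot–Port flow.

Augment Depot→P→U→Port: bottleneck 2, flow now 2.
Augment Depot→P→V→Port: bottleneck 3, flow now 5.
Augment Depot→Q→R→Port: bottleneck 2, flow now 7.
No augmenting path remains; maximum flow = 7.
In the residual graph, reachable from Depot: {Depot, P, Q, R, U, V}.
Min-cut edges: R→Port (2), U→Port (2), V→Port (3); capacity 2 + 2 + 3 = 7.
This cut is saturated, so no flow can exceed 7.

7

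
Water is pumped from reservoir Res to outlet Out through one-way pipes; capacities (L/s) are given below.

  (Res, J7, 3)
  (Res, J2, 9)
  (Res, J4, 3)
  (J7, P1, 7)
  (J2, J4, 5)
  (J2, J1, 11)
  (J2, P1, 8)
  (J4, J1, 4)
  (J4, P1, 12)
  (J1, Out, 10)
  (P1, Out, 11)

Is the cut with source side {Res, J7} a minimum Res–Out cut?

No — its capacity is 19, but the minimum cut has capacity 15.

Given cut capacity: 9 + 3 + 7 = 19.
Augment Res→J7→P1→Out: bottleneck 3, flow now 3.
Augment Res→J2→J1→Out: bottleneck 9, flow now 12.
Augment Res→J4→J1→Out: bottleneck 1, flow now 13.
Augment Res→J4→P1→Out: bottleneck 2, flow now 15.
No augmenting path remains; maximum flow = 15.
In the residual graph, reachable from Res: {Res}.
Min-cut edges: Res→J7 (3), Res→J2 (9), Res→J4 (3); capacity 3 + 9 + 3 = 15.
Cut capacity 19 exceeds the max flow 15, so it is not minimum.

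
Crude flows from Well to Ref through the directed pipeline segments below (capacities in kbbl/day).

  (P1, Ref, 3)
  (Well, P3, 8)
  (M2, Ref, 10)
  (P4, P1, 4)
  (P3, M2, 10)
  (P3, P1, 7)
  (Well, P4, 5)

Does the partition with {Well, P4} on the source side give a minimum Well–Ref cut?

Given cut capacity: 8 + 4 = 12.
Augment Well→P3→P1→Ref: bottleneck 3, flow now 3.
Augment Well→P3→M2→Ref: bottleneck 5, flow now 8.
Augment Well→P4→P1→P3→M2→Ref: bottleneck 3, flow now 11. (uses reverse residual edge)
No augmenting path remains; maximum flow = 11.
In the residual graph, reachable from Well: {Well, P4, P1}.
Min-cut edges: Well→P3 (8), P1→Ref (3); capacity 8 + 3 = 11.
Cut capacity 12 exceeds the max flow 11, so it is not minimum.

No — its capacity is 12, but the minimum cut has capacity 11.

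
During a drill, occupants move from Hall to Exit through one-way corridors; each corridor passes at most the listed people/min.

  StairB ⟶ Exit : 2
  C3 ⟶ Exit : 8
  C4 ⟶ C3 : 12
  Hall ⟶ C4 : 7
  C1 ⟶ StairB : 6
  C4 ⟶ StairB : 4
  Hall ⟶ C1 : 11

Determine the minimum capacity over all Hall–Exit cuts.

Augment Hall→C4→C3→Exit: bottleneck 7, flow now 7.
Augment Hall→C1→StairB→Exit: bottleneck 2, flow now 9.
No augmenting path remains; maximum flow = 9.
By max-flow min-cut, the minimum cut capacity equals the max flow.
In the residual graph, reachable from Hall: {Hall, C1, StairB}.
Min-cut edges: Hall→C4 (7), StairB→Exit (2); capacity 7 + 2 = 9.

9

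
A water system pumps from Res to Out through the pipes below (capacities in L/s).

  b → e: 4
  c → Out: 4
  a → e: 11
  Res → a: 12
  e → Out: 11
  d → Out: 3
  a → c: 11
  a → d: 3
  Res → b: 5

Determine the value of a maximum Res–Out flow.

16

Augment Res→a→c→Out: bottleneck 4, flow now 4.
Augment Res→a→d→Out: bottleneck 3, flow now 7.
Augment Res→a→e→Out: bottleneck 5, flow now 12.
Augment Res→b→e→Out: bottleneck 4, flow now 16.
No augmenting path remains; maximum flow = 16.
In the residual graph, reachable from Res: {Res, b}.
Min-cut edges: Res→a (12), b→e (4); capacity 12 + 4 = 16.
This cut is saturated, so no flow can exceed 16.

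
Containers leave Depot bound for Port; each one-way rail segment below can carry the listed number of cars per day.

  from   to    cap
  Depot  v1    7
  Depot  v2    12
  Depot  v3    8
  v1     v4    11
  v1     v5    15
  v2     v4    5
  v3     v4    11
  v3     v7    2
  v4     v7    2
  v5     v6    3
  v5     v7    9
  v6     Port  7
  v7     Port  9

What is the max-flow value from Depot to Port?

Augment Depot→v3→v7→Port: bottleneck 2, flow now 2.
Augment Depot→v1→v4→v7→Port: bottleneck 2, flow now 4.
Augment Depot→v1→v5→v6→Port: bottleneck 3, flow now 7.
Augment Depot→v1→v5→v7→Port: bottleneck 2, flow now 9.
Augment Depot→v2→v4→v1→v5→v7→Port: bottleneck 2, flow now 11. (uses reverse residual edge)
No augmenting path remains; maximum flow = 11.
In the residual graph, reachable from Depot: {Depot, v2, v3, v4}.
Min-cut edges: Depot→v1 (7), v3→v7 (2), v4→v7 (2); capacity 7 + 2 + 2 = 11.
This cut is saturated, so no flow can exceed 11.

11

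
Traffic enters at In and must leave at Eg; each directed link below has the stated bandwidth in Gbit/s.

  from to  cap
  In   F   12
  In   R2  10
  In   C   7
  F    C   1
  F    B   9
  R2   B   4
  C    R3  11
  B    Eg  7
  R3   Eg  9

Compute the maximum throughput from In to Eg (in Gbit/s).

Augment In→F→B→Eg: bottleneck 7, flow now 7.
Augment In→C→R3→Eg: bottleneck 7, flow now 14.
Augment In→F→C→R3→Eg: bottleneck 1, flow now 15.
No augmenting path remains; maximum flow = 15.
In the residual graph, reachable from In: {In, F, R2, B}.
Min-cut edges: In→C (7), F→C (1), B→Eg (7); capacity 7 + 1 + 7 = 15.
This cut is saturated, so no flow can exceed 15.

15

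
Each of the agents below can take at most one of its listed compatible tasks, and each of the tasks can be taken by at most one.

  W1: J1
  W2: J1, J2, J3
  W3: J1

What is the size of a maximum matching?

2

Unit-capacity flow: source→left, listed edges, right→sink; max matching = max flow.
Augmenting path W1→J1 (+1); matched 1.
Augmenting path W2→J2 (+1); matched 2.
No augmenting path remains; maximum matching = 2.
König certificate: {W2, J1} is a vertex cover of size 2 (every listed pair touches it), so no matching can be larger.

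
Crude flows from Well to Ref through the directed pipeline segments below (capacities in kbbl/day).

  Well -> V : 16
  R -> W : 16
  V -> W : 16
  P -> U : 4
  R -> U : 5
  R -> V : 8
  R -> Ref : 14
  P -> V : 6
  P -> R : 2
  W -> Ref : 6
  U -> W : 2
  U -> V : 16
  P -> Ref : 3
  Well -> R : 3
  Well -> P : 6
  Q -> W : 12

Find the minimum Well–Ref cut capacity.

Augment Well→P→Ref: bottleneck 3, flow now 3.
Augment Well→R→Ref: bottleneck 3, flow now 6.
Augment Well→P→R→Ref: bottleneck 2, flow now 8.
Augment Well→V→W→Ref: bottleneck 6, flow now 14.
No augmenting path remains; maximum flow = 14.
By max-flow min-cut, the minimum cut capacity equals the max flow.
In the residual graph, reachable from Well: {Well, P, U, V, W}.
Min-cut edges: Well→R (3), P→R (2), P→Ref (3), W→Ref (6); capacity 3 + 2 + 3 + 6 = 14.

14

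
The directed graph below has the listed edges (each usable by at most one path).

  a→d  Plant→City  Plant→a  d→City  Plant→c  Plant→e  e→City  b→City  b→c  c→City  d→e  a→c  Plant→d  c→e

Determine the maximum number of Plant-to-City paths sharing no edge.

4

Assign every edge capacity 1; by Menger, the answer equals the max flow.
Path Plant→City (+1); total 1.
Path Plant→c→City (+1); total 2.
Path Plant→d→City (+1); total 3.
Path Plant→e→City (+1); total 4.
No residual Plant→City path; max flow = 4.
Certifying cut of size 4: {Plant→City, c→City, d→City, e→City}.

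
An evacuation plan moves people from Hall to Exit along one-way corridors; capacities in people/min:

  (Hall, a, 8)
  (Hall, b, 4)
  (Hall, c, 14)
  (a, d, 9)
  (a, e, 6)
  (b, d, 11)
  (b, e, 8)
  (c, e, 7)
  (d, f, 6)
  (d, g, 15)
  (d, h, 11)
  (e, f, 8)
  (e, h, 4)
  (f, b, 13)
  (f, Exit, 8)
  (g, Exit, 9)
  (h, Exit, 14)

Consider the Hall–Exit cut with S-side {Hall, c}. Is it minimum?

Given cut capacity: 8 + 4 + 7 = 19.
Augment Hall→a→d→f→Exit: bottleneck 6, flow now 6.
Augment Hall→a→d→g→Exit: bottleneck 2, flow now 8.
Augment Hall→b→d→g→Exit: bottleneck 4, flow now 12.
Augment Hall→c→e→f→Exit: bottleneck 2, flow now 14.
Augment Hall→c→e→h→Exit: bottleneck 4, flow now 18.
Augment Hall→c→e→f→d→g→Exit: bottleneck 1, flow now 19. (uses reverse residual edge)
No augmenting path remains; maximum flow = 19.
Cut capacity 19 equals the max flow, so it is a minimum cut.

Yes — it is a minimum cut (capacity 19).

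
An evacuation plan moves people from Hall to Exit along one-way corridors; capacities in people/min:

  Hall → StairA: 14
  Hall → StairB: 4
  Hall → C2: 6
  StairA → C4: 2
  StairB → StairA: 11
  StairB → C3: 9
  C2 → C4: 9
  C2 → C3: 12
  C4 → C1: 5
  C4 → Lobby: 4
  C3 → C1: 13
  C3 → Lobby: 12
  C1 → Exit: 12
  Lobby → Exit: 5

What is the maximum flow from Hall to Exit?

Augment Hall→StairA→C4→C1→Exit: bottleneck 2, flow now 2.
Augment Hall→StairB→C3→C1→Exit: bottleneck 4, flow now 6.
Augment Hall→C2→C4→C1→Exit: bottleneck 3, flow now 9.
Augment Hall→C2→C4→Lobby→Exit: bottleneck 3, flow now 12.
No augmenting path remains; maximum flow = 12.
In the residual graph, reachable from Hall: {Hall, StairA}.
Min-cut edges: Hall→StairB (4), Hall→C2 (6), StairA→C4 (2); capacity 4 + 6 + 2 = 12.
This cut is saturated, so no flow can exceed 12.

12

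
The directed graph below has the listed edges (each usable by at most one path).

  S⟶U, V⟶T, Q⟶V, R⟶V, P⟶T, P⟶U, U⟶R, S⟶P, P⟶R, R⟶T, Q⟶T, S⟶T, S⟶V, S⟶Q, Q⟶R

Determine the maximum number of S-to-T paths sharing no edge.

Assign every edge capacity 1; by Menger, the answer equals the max flow.
Path S→T (+1); total 1.
Path S→P→T (+1); total 2.
Path S→Q→T (+1); total 3.
Path S→V→T (+1); total 4.
Path S→U→R→T (+1); total 5.
No residual S→T path; max flow = 5.
Certifying cut of size 5: {S→P, S→Q, S→T, S→U, S→V}.

5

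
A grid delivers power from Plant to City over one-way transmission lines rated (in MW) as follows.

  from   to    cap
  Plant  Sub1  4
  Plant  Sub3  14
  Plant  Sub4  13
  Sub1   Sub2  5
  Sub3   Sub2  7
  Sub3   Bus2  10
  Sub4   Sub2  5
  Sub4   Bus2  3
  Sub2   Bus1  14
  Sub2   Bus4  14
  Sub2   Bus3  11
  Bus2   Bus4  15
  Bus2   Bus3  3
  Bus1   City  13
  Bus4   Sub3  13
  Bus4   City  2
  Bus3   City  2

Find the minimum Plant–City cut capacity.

17

Augment Plant→Sub1→Sub2→Bus1→City: bottleneck 4, flow now 4.
Augment Plant→Sub3→Sub2→Bus1→City: bottleneck 7, flow now 11.
Augment Plant→Sub3→Bus2→Bus4→City: bottleneck 2, flow now 13.
Augment Plant→Sub3→Bus2→Bus3→City: bottleneck 2, flow now 15.
Augment Plant→Sub4→Sub2→Bus1→City: bottleneck 2, flow now 17.
No augmenting path remains; maximum flow = 17.
By max-flow min-cut, the minimum cut capacity equals the max flow.
In the residual graph, reachable from Plant: {Plant, Sub1, Sub3, Sub4, Sub2, Bus2, Bus1, Bus4, Bus3}.
Min-cut edges: Bus1→City (13), Bus4→City (2), Bus3→City (2); capacity 13 + 2 + 2 = 17.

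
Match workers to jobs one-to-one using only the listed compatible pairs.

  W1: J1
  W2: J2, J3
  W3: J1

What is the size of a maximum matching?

2

Unit-capacity flow: source→left, listed edges, right→sink; max matching = max flow.
Augmenting path W1→J1 (+1); matched 1.
Augmenting path W2→J2 (+1); matched 2.
No augmenting path remains; maximum matching = 2.
König certificate: {W2, J1} is a vertex cover of size 2 (every listed pair touches it), so no matching can be larger.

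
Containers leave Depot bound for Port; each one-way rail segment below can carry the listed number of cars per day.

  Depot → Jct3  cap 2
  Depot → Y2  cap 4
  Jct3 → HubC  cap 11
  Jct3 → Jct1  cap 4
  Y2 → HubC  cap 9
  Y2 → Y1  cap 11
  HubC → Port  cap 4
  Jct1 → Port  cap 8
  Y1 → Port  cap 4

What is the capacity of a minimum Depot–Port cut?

Augment Depot→Jct3→HubC→Port: bottleneck 2, flow now 2.
Augment Depot→Y2→HubC→Port: bottleneck 2, flow now 4.
Augment Depot→Y2→Y1→Port: bottleneck 2, flow now 6.
No augmenting path remains; maximum flow = 6.
By max-flow min-cut, the minimum cut capacity equals the max flow.
In the residual graph, reachable from Depot: {Depot}.
Min-cut edges: Depot→Jct3 (2), Depot→Y2 (4); capacity 2 + 4 = 6.

6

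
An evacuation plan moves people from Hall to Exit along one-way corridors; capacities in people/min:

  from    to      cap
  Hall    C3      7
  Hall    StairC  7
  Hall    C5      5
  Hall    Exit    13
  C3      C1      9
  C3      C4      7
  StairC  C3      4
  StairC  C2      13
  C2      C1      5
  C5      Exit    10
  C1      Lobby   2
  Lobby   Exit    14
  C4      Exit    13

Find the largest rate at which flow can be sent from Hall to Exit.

Augment Hall→Exit: bottleneck 13, flow now 13.
Augment Hall→C5→Exit: bottleneck 5, flow now 18.
Augment Hall→C3→C4→Exit: bottleneck 7, flow now 25.
Augment Hall→StairC→C3→C1→Lobby→Exit: bottleneck 2, flow now 27.
No augmenting path remains; maximum flow = 27.
In the residual graph, reachable from Hall: {Hall, C3, StairC, C2, C1}.
Min-cut edges: Hall→C5 (5), Hall→Exit (13), C3→C4 (7), C1→Lobby (2); capacity 5 + 13 + 7 + 2 = 27.
This cut is saturated, so no flow can exceed 27.

27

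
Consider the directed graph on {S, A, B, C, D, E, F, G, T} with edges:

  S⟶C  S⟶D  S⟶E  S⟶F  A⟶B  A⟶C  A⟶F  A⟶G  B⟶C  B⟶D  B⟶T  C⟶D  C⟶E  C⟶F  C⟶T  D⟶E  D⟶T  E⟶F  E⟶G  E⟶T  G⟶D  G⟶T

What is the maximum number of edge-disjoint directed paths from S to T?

Assign every edge capacity 1; by Menger, the answer equals the max flow.
Path S→C→T (+1); total 1.
Path S→D→T (+1); total 2.
Path S→E→T (+1); total 3.
No residual S→T path; max flow = 3.
Certifying cut of size 3: {S→C, S→D, S→E}.

3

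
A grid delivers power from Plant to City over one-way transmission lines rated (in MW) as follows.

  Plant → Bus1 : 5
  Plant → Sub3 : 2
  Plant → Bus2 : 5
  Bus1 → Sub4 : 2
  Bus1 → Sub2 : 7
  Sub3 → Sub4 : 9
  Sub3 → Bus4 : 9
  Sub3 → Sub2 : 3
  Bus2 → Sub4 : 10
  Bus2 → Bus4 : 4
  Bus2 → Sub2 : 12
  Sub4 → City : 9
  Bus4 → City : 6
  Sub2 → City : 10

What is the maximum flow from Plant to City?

Augment Plant→Bus1→Sub4→City: bottleneck 2, flow now 2.
Augment Plant→Bus1→Sub2→City: bottleneck 3, flow now 5.
Augment Plant→Sub3→Sub4→City: bottleneck 2, flow now 7.
Augment Plant→Bus2→Sub4→City: bottleneck 5, flow now 12.
No augmenting path remains; maximum flow = 12.
In the residual graph, reachable from Plant: {Plant}.
Min-cut edges: Plant→Bus1 (5), Plant→Sub3 (2), Plant→Bus2 (5); capacity 5 + 2 + 5 = 12.
This cut is saturated, so no flow can exceed 12.

12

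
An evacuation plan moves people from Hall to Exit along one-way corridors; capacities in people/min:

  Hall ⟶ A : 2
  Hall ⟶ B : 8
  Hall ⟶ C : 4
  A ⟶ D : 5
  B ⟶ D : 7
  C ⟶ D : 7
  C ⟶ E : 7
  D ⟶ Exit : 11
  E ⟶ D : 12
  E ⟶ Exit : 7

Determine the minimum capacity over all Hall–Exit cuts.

Augment Hall→A→D→Exit: bottleneck 2, flow now 2.
Augment Hall→B→D→Exit: bottleneck 7, flow now 9.
Augment Hall→C→D→Exit: bottleneck 2, flow now 11.
Augment Hall→C→E→Exit: bottleneck 2, flow now 13.
No augmenting path remains; maximum flow = 13.
By max-flow min-cut, the minimum cut capacity equals the max flow.
In the residual graph, reachable from Hall: {Hall, B}.
Min-cut edges: Hall→A (2), Hall→C (4), B→D (7); capacity 2 + 4 + 7 = 13.

13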